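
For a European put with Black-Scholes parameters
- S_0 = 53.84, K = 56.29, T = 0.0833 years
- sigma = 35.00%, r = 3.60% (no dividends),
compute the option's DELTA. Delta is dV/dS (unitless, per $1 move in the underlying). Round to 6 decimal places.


d1 = -0.3603316058; d2 = -0.4613476936
phi(d1) = 0.3738659507; exp(-qT) = 1.0000000000; exp(-rT) = 0.9970056919
N(-d1) = 0.6407004167
Delta = -exp(-qT) * N(-d1) = -1.0000000000 * 0.6407004167 = -0.640700

Answer: Delta = -0.640700


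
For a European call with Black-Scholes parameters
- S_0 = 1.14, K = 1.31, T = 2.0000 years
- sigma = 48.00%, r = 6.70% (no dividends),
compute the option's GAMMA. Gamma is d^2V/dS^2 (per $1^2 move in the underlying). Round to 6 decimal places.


Answer: Gamma = 0.487874

Derivation:
d1 = 0.3320472169; d2 = -0.3467752930
phi(d1) = 0.3775447364; exp(-qT) = 1.0000000000; exp(-rT) = 0.8745900646
Gamma = exp(-qT) * phi(d1) / (S * sigma * sqrt(T)) = 1.0000000000 * 0.3775447364 / (1.1400 * 0.4800 * 1.4142135624) = 0.487874


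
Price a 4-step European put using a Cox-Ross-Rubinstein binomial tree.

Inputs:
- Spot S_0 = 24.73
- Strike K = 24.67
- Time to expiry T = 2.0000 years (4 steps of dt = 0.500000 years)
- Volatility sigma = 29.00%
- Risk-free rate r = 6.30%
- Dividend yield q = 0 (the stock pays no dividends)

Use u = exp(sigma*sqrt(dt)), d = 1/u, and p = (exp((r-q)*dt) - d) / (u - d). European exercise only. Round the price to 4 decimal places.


dt = T/N = 0.500000
u = exp(sigma*sqrt(dt)) = 1.227600; d = 1/u = 0.814598
p = (exp((r-q)*dt) - d) / (u - d) = 0.526398
Discount per step: exp(-r*dt) = 0.968991
Stock lattice S(k, i) with i counting down-moves:
  k=0: S(0,0) = 24.7300
  k=1: S(1,0) = 30.3585; S(1,1) = 20.1450
  k=2: S(2,0) = 37.2681; S(2,1) = 24.7300; S(2,2) = 16.4101
  k=3: S(3,0) = 45.7504; S(3,1) = 30.3585; S(3,2) = 20.1450; S(3,3) = 13.3676
  k=4: S(4,0) = 56.1632; S(4,1) = 37.2681; S(4,2) = 24.7300; S(4,3) = 16.4101; S(4,4) = 10.8892
Terminal payoffs V(N, i) = max(K - S_T, 0):
  V(4,0) = 0.000000; V(4,1) = 0.000000; V(4,2) = 0.000000; V(4,3) = 8.259930; V(4,4) = 13.780781
Backward induction: V(k, i) = exp(-r*dt) * [p * V(k+1, i) + (1-p) * V(k+1, i+1)].
  V(3,0) = exp(-r*dt) * [p*0.000000 + (1-p)*0.000000] = 0.000000
  V(3,1) = exp(-r*dt) * [p*0.000000 + (1-p)*0.000000] = 0.000000
  V(3,2) = exp(-r*dt) * [p*0.000000 + (1-p)*8.259930] = 3.790611
  V(3,3) = exp(-r*dt) * [p*8.259930 + (1-p)*13.780781] = 10.537403
  V(2,0) = exp(-r*dt) * [p*0.000000 + (1-p)*0.000000] = 0.000000
  V(2,1) = exp(-r*dt) * [p*0.000000 + (1-p)*3.790611] = 1.739571
  V(2,2) = exp(-r*dt) * [p*3.790611 + (1-p)*10.537403] = 6.769276
  V(1,0) = exp(-r*dt) * [p*0.000000 + (1-p)*1.739571] = 0.798316
  V(1,1) = exp(-r*dt) * [p*1.739571 + (1-p)*6.769276] = 3.993839
  V(0,0) = exp(-r*dt) * [p*0.798316 + (1-p)*3.993839] = 2.240037

Answer: Price = V(0,0) = 2.2400


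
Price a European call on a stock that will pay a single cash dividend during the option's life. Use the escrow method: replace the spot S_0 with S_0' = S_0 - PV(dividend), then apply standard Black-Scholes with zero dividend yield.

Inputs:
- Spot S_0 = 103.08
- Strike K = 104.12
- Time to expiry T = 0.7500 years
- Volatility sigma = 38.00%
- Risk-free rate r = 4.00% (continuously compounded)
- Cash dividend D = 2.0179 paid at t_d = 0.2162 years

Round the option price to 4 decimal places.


Answer: Price = 13.2268

Derivation:
PV(D) = D * exp(-r * t_d) = 2.0179 * 0.99138929 = 2.00052444
S_0' = S_0 - PV(D) = 103.0800 - 2.00052444 = 101.07947556
d1 = (ln(S_0'/K) + (r + sigma^2/2)*T) / (sigma*sqrt(T)) = 0.16564791
d2 = d1 - sigma*sqrt(T) = -0.16344174
exp(-rT) = 0.97044553
N(d1) = 0.56578298; N(d2) = 0.43508532
C = S_0' * N(d1) - K * exp(-rT) * N(d2) = 101.07947556 * 0.56578298 - 104.1200 * 0.97044553 * 0.43508532 = 13.2268


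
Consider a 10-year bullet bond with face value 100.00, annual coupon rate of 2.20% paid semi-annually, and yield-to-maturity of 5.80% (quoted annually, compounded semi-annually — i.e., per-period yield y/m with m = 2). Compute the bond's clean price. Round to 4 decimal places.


Coupon per period c = face * coupon_rate / m = 1.100000
Periods per year m = 2; per-period yield y/m = 0.029000
Number of cashflows N = 20
Cashflows (t years, CF_t, discount factor 1/(1+y/m)^(m*t), PV):
  t = 0.5000: CF_t = 1.100000, DF = 0.971817, PV = 1.068999
  t = 1.0000: CF_t = 1.100000, DF = 0.944429, PV = 1.038872
  t = 1.5000: CF_t = 1.100000, DF = 0.917812, PV = 1.009594
  t = 2.0000: CF_t = 1.100000, DF = 0.891946, PV = 0.981140
  t = 2.5000: CF_t = 1.100000, DF = 0.866808, PV = 0.953489
  t = 3.0000: CF_t = 1.100000, DF = 0.842379, PV = 0.926617
  t = 3.5000: CF_t = 1.100000, DF = 0.818639, PV = 0.900503
  t = 4.0000: CF_t = 1.100000, DF = 0.795567, PV = 0.875124
  t = 4.5000: CF_t = 1.100000, DF = 0.773146, PV = 0.850461
  t = 5.0000: CF_t = 1.100000, DF = 0.751357, PV = 0.826493
  t = 5.5000: CF_t = 1.100000, DF = 0.730182, PV = 0.803200
  t = 6.0000: CF_t = 1.100000, DF = 0.709603, PV = 0.780563
  t = 6.5000: CF_t = 1.100000, DF = 0.689605, PV = 0.758565
  t = 7.0000: CF_t = 1.100000, DF = 0.670170, PV = 0.737187
  t = 7.5000: CF_t = 1.100000, DF = 0.651282, PV = 0.716411
  t = 8.0000: CF_t = 1.100000, DF = 0.632928, PV = 0.696220
  t = 8.5000: CF_t = 1.100000, DF = 0.615090, PV = 0.676599
  t = 9.0000: CF_t = 1.100000, DF = 0.597755, PV = 0.657531
  t = 9.5000: CF_t = 1.100000, DF = 0.580909, PV = 0.639000
  t = 10.0000: CF_t = 101.100000, DF = 0.564537, PV = 57.074703
Price P = sum_t PV_t = 72.971270

Answer: Price = 72.9713


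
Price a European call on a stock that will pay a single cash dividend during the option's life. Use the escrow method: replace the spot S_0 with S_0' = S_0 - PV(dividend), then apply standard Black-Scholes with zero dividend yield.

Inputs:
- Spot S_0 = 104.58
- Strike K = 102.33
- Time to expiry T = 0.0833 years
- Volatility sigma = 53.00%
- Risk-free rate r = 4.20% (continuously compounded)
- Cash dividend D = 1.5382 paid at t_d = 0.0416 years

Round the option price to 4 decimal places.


Answer: Price = 6.8000

Derivation:
PV(D) = D * exp(-r * t_d) = 1.5382 * 0.99825433 = 1.53551480
S_0' = S_0 - PV(D) = 104.5800 - 1.53551480 = 103.04448520
d1 = (ln(S_0'/K) + (r + sigma^2/2)*T) / (sigma*sqrt(T)) = 0.14484143
d2 = d1 - sigma*sqrt(T) = -0.00812579
exp(-rT) = 0.99650751
N(d1) = 0.55758196; N(d2) = 0.49675831
C = S_0' * N(d1) - K * exp(-rT) * N(d2) = 103.04448520 * 0.55758196 - 102.3300 * 0.99650751 * 0.49675831 = 6.8000


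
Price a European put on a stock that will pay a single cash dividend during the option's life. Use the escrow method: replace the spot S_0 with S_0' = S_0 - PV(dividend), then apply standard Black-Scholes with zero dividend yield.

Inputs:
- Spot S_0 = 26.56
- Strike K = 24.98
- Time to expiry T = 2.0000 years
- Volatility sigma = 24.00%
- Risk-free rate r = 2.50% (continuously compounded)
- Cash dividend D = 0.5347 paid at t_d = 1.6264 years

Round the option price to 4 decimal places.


Answer: Price = 2.3344

Derivation:
PV(D) = D * exp(-r * t_d) = 0.5347 * 0.96015553 = 0.51339516
S_0' = S_0 - PV(D) = 26.5600 - 0.51339516 = 26.04660484
d1 = (ln(S_0'/K) + (r + sigma^2/2)*T) / (sigma*sqrt(T)) = 0.44020910
d2 = d1 - sigma*sqrt(T) = 0.10079784
exp(-rT) = 0.95122942
N(-d1) = 0.32989284; N(-d2) = 0.45985547
P = K * exp(-rT) * N(-d2) - S_0' * N(-d1) = 24.9800 * 0.95122942 * 0.45985547 - 26.04660484 * 0.32989284 = 2.3344


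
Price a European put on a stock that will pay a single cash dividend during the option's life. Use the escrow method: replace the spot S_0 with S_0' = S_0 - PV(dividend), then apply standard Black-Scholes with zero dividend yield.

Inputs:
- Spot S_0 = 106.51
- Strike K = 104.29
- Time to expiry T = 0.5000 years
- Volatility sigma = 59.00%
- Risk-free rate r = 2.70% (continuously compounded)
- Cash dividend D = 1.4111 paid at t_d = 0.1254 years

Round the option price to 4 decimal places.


Answer: Price = 16.1002

Derivation:
PV(D) = D * exp(-r * t_d) = 1.4111 * 0.99661993 = 1.40633038
S_0' = S_0 - PV(D) = 106.5100 - 1.40633038 = 105.10366962
d1 = (ln(S_0'/K) + (r + sigma^2/2)*T) / (sigma*sqrt(T)) = 0.25958420
d2 = d1 - sigma*sqrt(T) = -0.15760880
exp(-rT) = 0.98659072
N(-d1) = 0.39759226; N(-d2) = 0.56261746
P = K * exp(-rT) * N(-d2) - S_0' * N(-d1) = 104.2900 * 0.98659072 * 0.56261746 - 105.10366962 * 0.39759226 = 16.1002


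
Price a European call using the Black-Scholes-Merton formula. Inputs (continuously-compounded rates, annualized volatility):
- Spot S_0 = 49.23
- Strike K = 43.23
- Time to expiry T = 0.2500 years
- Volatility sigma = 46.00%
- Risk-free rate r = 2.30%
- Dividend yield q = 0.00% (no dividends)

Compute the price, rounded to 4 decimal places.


Answer: Price = 8.0550

Derivation:
d1 = (ln(S/K) + (r - q + 0.5*sigma^2) * T) / (sigma * sqrt(T)) = 0.70508041
d2 = d1 - sigma * sqrt(T) = 0.47508041
exp(-rT) = 0.99426650; exp(-qT) = 1.00000000
C = S_0 * exp(-qT) * N(d1) - K * exp(-rT) * N(d2)
N(d1) = 0.75961990; N(d2) = 0.68263517
C = 49.2300 * 1.00000000 * 0.75961990 - 43.2300 * 0.99426650 * 0.68263517 = 8.0550


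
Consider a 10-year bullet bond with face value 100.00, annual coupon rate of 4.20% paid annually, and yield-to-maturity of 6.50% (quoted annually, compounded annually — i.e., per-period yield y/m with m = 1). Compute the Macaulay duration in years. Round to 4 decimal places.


Answer: Macaulay duration = 8.1855 years

Derivation:
Coupon per period c = face * coupon_rate / m = 4.200000
Periods per year m = 1; per-period yield y/m = 0.065000
Number of cashflows N = 10
Cashflows (t years, CF_t, discount factor 1/(1+y/m)^(m*t), PV):
  t = 1.0000: CF_t = 4.200000, DF = 0.938967, PV = 3.943662
  t = 2.0000: CF_t = 4.200000, DF = 0.881659, PV = 3.702969
  t = 3.0000: CF_t = 4.200000, DF = 0.827849, PV = 3.476966
  t = 4.0000: CF_t = 4.200000, DF = 0.777323, PV = 3.264757
  t = 5.0000: CF_t = 4.200000, DF = 0.729881, PV = 3.065500
  t = 6.0000: CF_t = 4.200000, DF = 0.685334, PV = 2.878403
  t = 7.0000: CF_t = 4.200000, DF = 0.643506, PV = 2.702726
  t = 8.0000: CF_t = 4.200000, DF = 0.604231, PV = 2.537771
  t = 9.0000: CF_t = 4.200000, DF = 0.567353, PV = 2.382884
  t = 10.0000: CF_t = 104.200000, DF = 0.532726, PV = 55.510053
Price P = sum_t PV_t = 83.465690
Macaulay numerator sum_t t * PV_t:
  t * PV_t at t = 1.0000: 3.943662
  t * PV_t at t = 2.0000: 7.405938
  t * PV_t at t = 3.0000: 10.430899
  t * PV_t at t = 4.0000: 13.059028
  t * PV_t at t = 5.0000: 15.327498
  t * PV_t at t = 6.0000: 17.270420
  t * PV_t at t = 7.0000: 18.919083
  t * PV_t at t = 8.0000: 20.302168
  t * PV_t at t = 9.0000: 21.445952
  t * PV_t at t = 10.0000: 555.100529
Macaulay duration D = (sum_t t * PV_t) / P = 683.205175 / 83.465690 = 8.185461


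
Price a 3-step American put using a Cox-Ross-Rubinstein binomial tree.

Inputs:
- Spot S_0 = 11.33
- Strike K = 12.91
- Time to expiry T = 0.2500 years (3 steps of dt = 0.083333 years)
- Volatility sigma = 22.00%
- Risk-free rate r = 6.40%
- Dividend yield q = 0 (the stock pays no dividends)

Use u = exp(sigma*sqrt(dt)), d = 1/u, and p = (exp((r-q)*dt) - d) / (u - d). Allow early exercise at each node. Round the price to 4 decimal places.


dt = T/N = 0.083333
u = exp(sigma*sqrt(dt)) = 1.065569; d = 1/u = 0.938466
p = (exp((r-q)*dt) - d) / (u - d) = 0.526201
Discount per step: exp(-r*dt) = 0.994681
Stock lattice S(k, i) with i counting down-moves:
  k=0: S(0,0) = 11.3300
  k=1: S(1,0) = 12.0729; S(1,1) = 10.6328
  k=2: S(2,0) = 12.8645; S(2,1) = 11.3300; S(2,2) = 9.9785
  k=3: S(3,0) = 13.7080; S(3,1) = 12.0729; S(3,2) = 10.6328; S(3,3) = 9.3645
Terminal payoffs V(N, i) = max(K - S_T, 0):
  V(3,0) = 0.000000; V(3,1) = 0.837108; V(3,2) = 2.277179; V(3,3) = 3.545476
Backward induction: V(k, i) = exp(-r*dt) * [p * V(k+1, i) + (1-p) * V(k+1, i+1)]; then take max(V_cont, immediate exercise) for American.
  V(2,0) = exp(-r*dt) * [p*0.000000 + (1-p)*0.837108] = 0.394511; exercise = 0.045506; V(2,0) = max -> 0.394511
  V(2,1) = exp(-r*dt) * [p*0.837108 + (1-p)*2.277179] = 1.511330; exercise = 1.580000; V(2,1) = max -> 1.580000
  V(2,2) = exp(-r*dt) * [p*2.277179 + (1-p)*3.545476] = 2.862788; exercise = 2.931458; V(2,2) = max -> 2.931458
  V(1,0) = exp(-r*dt) * [p*0.394511 + (1-p)*1.580000] = 0.951108; exercise = 0.837108; V(1,0) = max -> 0.951108
  V(1,1) = exp(-r*dt) * [p*1.580000 + (1-p)*2.931458] = 2.208509; exercise = 2.277179; V(1,1) = max -> 2.277179
  V(0,0) = exp(-r*dt) * [p*0.951108 + (1-p)*2.277179] = 1.570998; exercise = 1.580000; V(0,0) = max -> 1.580000

Answer: Price = V(0,0) = 1.5800


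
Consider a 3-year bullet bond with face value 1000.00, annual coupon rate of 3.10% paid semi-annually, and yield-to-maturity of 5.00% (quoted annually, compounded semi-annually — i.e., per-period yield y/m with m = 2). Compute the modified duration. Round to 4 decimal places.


Answer: Modified duration = 2.8138

Derivation:
Coupon per period c = face * coupon_rate / m = 15.500000
Periods per year m = 2; per-period yield y/m = 0.025000
Number of cashflows N = 6
Cashflows (t years, CF_t, discount factor 1/(1+y/m)^(m*t), PV):
  t = 0.5000: CF_t = 15.500000, DF = 0.975610, PV = 15.121951
  t = 1.0000: CF_t = 15.500000, DF = 0.951814, PV = 14.753123
  t = 1.5000: CF_t = 15.500000, DF = 0.928599, PV = 14.393291
  t = 2.0000: CF_t = 15.500000, DF = 0.905951, PV = 14.042235
  t = 2.5000: CF_t = 15.500000, DF = 0.883854, PV = 13.699741
  t = 3.0000: CF_t = 1015.500000, DF = 0.862297, PV = 875.662467
Price P = sum_t PV_t = 947.672809
First compute Macaulay numerator sum_t t * PV_t:
  t * PV_t at t = 0.5000: 7.560976
  t * PV_t at t = 1.0000: 14.753123
  t * PV_t at t = 1.5000: 21.589936
  t * PV_t at t = 2.0000: 28.084470
  t * PV_t at t = 2.5000: 34.249354
  t * PV_t at t = 3.0000: 2626.987402
Macaulay duration D = 2733.225261 / 947.672809 = 2.884144
Modified duration = D / (1 + y/m) = 2.884144 / (1 + 0.025000) = 2.813799


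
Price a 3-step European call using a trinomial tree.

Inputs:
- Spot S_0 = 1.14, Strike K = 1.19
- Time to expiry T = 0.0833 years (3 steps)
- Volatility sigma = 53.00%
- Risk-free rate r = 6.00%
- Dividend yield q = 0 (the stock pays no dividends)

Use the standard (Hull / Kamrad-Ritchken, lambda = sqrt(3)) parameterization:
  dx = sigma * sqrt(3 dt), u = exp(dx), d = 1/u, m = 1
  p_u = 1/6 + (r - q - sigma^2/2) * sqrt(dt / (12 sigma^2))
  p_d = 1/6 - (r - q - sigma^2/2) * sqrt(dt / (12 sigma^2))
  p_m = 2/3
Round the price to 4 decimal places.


Answer: Price = V(0,0) = 0.0517

Derivation:
dt = T/N = 0.027767; dx = sigma*sqrt(3*dt) = 0.152967
u = exp(dx) = 1.165287; d = 1/u = 0.858158
p_u = 0.159365, p_m = 0.666667, p_d = 0.173968
Discount per step: exp(-r*dt) = 0.998335
Stock lattice S(k, j) with j the centered position index:
  k=0: S(0,+0) = 1.1400
  k=1: S(1,-1) = 0.9783; S(1,+0) = 1.1400; S(1,+1) = 1.3284
  k=2: S(2,-2) = 0.8395; S(2,-1) = 0.9783; S(2,+0) = 1.1400; S(2,+1) = 1.3284; S(2,+2) = 1.5480
  k=3: S(3,-3) = 0.7205; S(3,-2) = 0.8395; S(3,-1) = 0.9783; S(3,+0) = 1.1400; S(3,+1) = 1.3284; S(3,+2) = 1.5480; S(3,+3) = 1.8039
Terminal payoffs V(N, j) = max(S_T - K, 0):
  V(3,-3) = 0.000000; V(3,-2) = 0.000000; V(3,-1) = 0.000000; V(3,+0) = 0.000000; V(3,+1) = 0.138427; V(3,+2) = 0.357998; V(3,+3) = 0.613862
Backward induction: V(k, j) = exp(-r*dt) * [p_u * V(k+1, j+1) + p_m * V(k+1, j) + p_d * V(k+1, j-1)]
  V(2,-2) = exp(-r*dt) * [p_u*0.000000 + p_m*0.000000 + p_d*0.000000] = 0.000000
  V(2,-1) = exp(-r*dt) * [p_u*0.000000 + p_m*0.000000 + p_d*0.000000] = 0.000000
  V(2,+0) = exp(-r*dt) * [p_u*0.138427 + p_m*0.000000 + p_d*0.000000] = 0.022024
  V(2,+1) = exp(-r*dt) * [p_u*0.357998 + p_m*0.138427 + p_d*0.000000] = 0.149088
  V(2,+2) = exp(-r*dt) * [p_u*0.613862 + p_m*0.357998 + p_d*0.138427] = 0.359975
  V(1,-1) = exp(-r*dt) * [p_u*0.022024 + p_m*0.000000 + p_d*0.000000] = 0.003504
  V(1,+0) = exp(-r*dt) * [p_u*0.149088 + p_m*0.022024 + p_d*0.000000] = 0.038378
  V(1,+1) = exp(-r*dt) * [p_u*0.359975 + p_m*0.149088 + p_d*0.022024] = 0.160324
  V(0,+0) = exp(-r*dt) * [p_u*0.160324 + p_m*0.038378 + p_d*0.003504] = 0.051659


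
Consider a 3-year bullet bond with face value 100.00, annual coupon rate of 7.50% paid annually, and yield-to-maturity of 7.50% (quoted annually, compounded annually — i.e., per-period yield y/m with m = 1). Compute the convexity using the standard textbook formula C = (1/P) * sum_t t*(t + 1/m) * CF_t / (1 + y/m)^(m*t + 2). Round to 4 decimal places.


Coupon per period c = face * coupon_rate / m = 7.500000
Periods per year m = 1; per-period yield y/m = 0.075000
Number of cashflows N = 3
Cashflows (t years, CF_t, discount factor 1/(1+y/m)^(m*t), PV):
  t = 1.0000: CF_t = 7.500000, DF = 0.930233, PV = 6.976744
  t = 2.0000: CF_t = 7.500000, DF = 0.865333, PV = 6.489995
  t = 3.0000: CF_t = 107.500000, DF = 0.804961, PV = 86.533261
Price P = sum_t PV_t = 100.000000
Convexity numerator sum_t t*(t + 1/m) * CF_t / (1+y/m)^(m*t + 2):
  t = 1.0000: term = 12.074409
  t = 2.0000: term = 33.696024
  t = 3.0000: term = 898.560636
Convexity = (1/P) * sum = 944.331068 / 100.000000 = 9.443311

Answer: Convexity = 9.4433


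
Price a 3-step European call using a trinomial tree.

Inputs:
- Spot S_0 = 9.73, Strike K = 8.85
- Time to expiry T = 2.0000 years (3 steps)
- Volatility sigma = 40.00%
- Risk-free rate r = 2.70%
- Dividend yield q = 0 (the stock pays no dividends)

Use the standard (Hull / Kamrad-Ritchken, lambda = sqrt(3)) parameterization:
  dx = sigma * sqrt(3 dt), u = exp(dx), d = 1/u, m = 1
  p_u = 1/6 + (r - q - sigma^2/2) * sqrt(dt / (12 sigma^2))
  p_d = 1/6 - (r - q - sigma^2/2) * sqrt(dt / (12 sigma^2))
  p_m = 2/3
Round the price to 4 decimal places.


dt = T/N = 0.666667; dx = sigma*sqrt(3*dt) = 0.565685
u = exp(dx) = 1.760654; d = 1/u = 0.567971
p_u = 0.135436, p_m = 0.666667, p_d = 0.197897
Discount per step: exp(-r*dt) = 0.982161
Stock lattice S(k, j) with j the centered position index:
  k=0: S(0,+0) = 9.7300
  k=1: S(1,-1) = 5.5264; S(1,+0) = 9.7300; S(1,+1) = 17.1312
  k=2: S(2,-2) = 3.1388; S(2,-1) = 5.5264; S(2,+0) = 9.7300; S(2,+1) = 17.1312; S(2,+2) = 30.1621
  k=3: S(3,-3) = 1.7828; S(3,-2) = 3.1388; S(3,-1) = 5.5264; S(3,+0) = 9.7300; S(3,+1) = 17.1312; S(3,+2) = 30.1621; S(3,+3) = 53.1050
Terminal payoffs V(N, j) = max(S_T - K, 0):
  V(3,-3) = 0.000000; V(3,-2) = 0.000000; V(3,-1) = 0.000000; V(3,+0) = 0.880000; V(3,+1) = 8.281165; V(3,+2) = 21.312057; V(3,+3) = 44.254951
Backward induction: V(k, j) = exp(-r*dt) * [p_u * V(k+1, j+1) + p_m * V(k+1, j) + p_d * V(k+1, j-1)]
  V(2,-2) = exp(-r*dt) * [p_u*0.000000 + p_m*0.000000 + p_d*0.000000] = 0.000000
  V(2,-1) = exp(-r*dt) * [p_u*0.880000 + p_m*0.000000 + p_d*0.000000] = 0.117058
  V(2,+0) = exp(-r*dt) * [p_u*8.281165 + p_m*0.880000 + p_d*0.000000] = 1.677762
  V(2,+1) = exp(-r*dt) * [p_u*21.312057 + p_m*8.281165 + p_d*0.880000] = 8.428266
  V(2,+2) = exp(-r*dt) * [p_u*44.254951 + p_m*21.312057 + p_d*8.281165] = 21.450963
  V(1,-1) = exp(-r*dt) * [p_u*1.677762 + p_m*0.117058 + p_d*0.000000] = 0.299822
  V(1,+0) = exp(-r*dt) * [p_u*8.428266 + p_m*1.677762 + p_d*0.117058] = 2.242436
  V(1,+1) = exp(-r*dt) * [p_u*21.450963 + p_m*8.428266 + p_d*1.677762] = 8.698120
  V(0,+0) = exp(-r*dt) * [p_u*8.698120 + p_m*2.242436 + p_d*0.299822] = 2.683589

Answer: Price = V(0,0) = 2.6836


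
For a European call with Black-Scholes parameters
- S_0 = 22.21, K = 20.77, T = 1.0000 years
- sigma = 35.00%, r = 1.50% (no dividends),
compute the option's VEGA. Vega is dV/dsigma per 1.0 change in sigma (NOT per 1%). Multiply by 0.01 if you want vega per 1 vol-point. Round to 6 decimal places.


Answer: Vega = 8.148290

Derivation:
d1 = 0.4093800001; d2 = 0.0593800001
phi(d1) = 0.3668748397; exp(-qT) = 1.0000000000; exp(-rT) = 0.9851119396
Vega = S * exp(-qT) * phi(d1) * sqrt(T) = 22.2100 * 1.0000000000 * 0.3668748397 * 1.0000000000 = 8.148290


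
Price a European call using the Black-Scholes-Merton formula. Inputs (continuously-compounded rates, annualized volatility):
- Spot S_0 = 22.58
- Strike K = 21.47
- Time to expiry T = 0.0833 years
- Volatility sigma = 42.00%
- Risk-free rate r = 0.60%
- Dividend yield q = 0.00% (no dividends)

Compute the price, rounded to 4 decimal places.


Answer: Price = 1.7169

Derivation:
d1 = (ln(S/K) + (r - q + 0.5*sigma^2) * T) / (sigma * sqrt(T)) = 0.48057367
d2 = d1 - sigma * sqrt(T) = 0.35935437
exp(-rT) = 0.99950032; exp(-qT) = 1.00000000
C = S_0 * exp(-qT) * N(d1) - K * exp(-rT) * N(d2)
N(d1) = 0.68459023; N(d2) = 0.64033500
C = 22.5800 * 1.00000000 * 0.68459023 - 21.4700 * 0.99950032 * 0.64033500 = 1.7169


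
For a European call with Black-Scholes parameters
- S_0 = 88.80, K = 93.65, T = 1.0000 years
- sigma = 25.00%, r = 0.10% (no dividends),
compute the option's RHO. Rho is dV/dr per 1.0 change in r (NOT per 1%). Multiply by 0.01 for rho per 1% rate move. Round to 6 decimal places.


Answer: Rho = 34.550263

Derivation:
d1 = -0.0837111156; d2 = -0.3337111156
phi(d1) = 0.3975469222; exp(-qT) = 1.0000000000; exp(-rT) = 0.9990004998
N(d2) = 0.3692987805
Rho = K*T*exp(-rT)*N(d2) = 93.6500 * 1.0000 * 0.9990004998 * 0.3692987805 = 34.550263


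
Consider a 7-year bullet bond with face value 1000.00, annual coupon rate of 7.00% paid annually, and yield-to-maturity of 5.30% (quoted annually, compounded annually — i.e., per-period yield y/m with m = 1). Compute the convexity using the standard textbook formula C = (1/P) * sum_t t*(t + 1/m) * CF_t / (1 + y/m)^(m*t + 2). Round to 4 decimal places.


Answer: Convexity = 39.3609

Derivation:
Coupon per period c = face * coupon_rate / m = 70.000000
Periods per year m = 1; per-period yield y/m = 0.053000
Number of cashflows N = 7
Cashflows (t years, CF_t, discount factor 1/(1+y/m)^(m*t), PV):
  t = 1.0000: CF_t = 70.000000, DF = 0.949668, PV = 66.476733
  t = 2.0000: CF_t = 70.000000, DF = 0.901869, PV = 63.130801
  t = 3.0000: CF_t = 70.000000, DF = 0.856475, PV = 59.953277
  t = 4.0000: CF_t = 70.000000, DF = 0.813367, PV = 56.935686
  t = 5.0000: CF_t = 70.000000, DF = 0.772428, PV = 54.069977
  t = 6.0000: CF_t = 70.000000, DF = 0.733550, PV = 51.348506
  t = 7.0000: CF_t = 1070.000000, DF = 0.696629, PV = 745.392776
Price P = sum_t PV_t = 1097.307755
Convexity numerator sum_t t*(t + 1/m) * CF_t / (1+y/m)^(m*t + 2):
  t = 1.0000: term = 119.906554
  t = 2.0000: term = 341.614114
  t = 3.0000: term = 648.839723
  t = 4.0000: term = 1026.970122
  t = 5.0000: term = 1462.920401
  t = 6.0000: term = 1945.003382
  t = 7.0000: term = 37645.794225
Convexity = (1/P) * sum = 43191.048522 / 1097.307755 = 39.360925


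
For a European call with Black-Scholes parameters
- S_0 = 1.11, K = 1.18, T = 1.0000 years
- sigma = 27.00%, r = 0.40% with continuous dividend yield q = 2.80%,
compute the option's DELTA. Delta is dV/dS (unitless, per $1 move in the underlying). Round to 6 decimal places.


d1 = -0.1803867524; d2 = -0.4503867524
phi(d1) = 0.3925041285; exp(-qT) = 0.9723883668; exp(-rT) = 0.9960079893
N(d1) = 0.4284244769
Delta = exp(-qT) * N(d1) = 0.9723883668 * 0.4284244769 = 0.416595

Answer: Delta = 0.416595


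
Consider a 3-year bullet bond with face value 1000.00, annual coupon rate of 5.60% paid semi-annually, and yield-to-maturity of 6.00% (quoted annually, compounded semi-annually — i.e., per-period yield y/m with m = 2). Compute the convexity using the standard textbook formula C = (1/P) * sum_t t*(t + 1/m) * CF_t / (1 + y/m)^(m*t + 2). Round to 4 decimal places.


Coupon per period c = face * coupon_rate / m = 28.000000
Periods per year m = 2; per-period yield y/m = 0.030000
Number of cashflows N = 6
Cashflows (t years, CF_t, discount factor 1/(1+y/m)^(m*t), PV):
  t = 0.5000: CF_t = 28.000000, DF = 0.970874, PV = 27.184466
  t = 1.0000: CF_t = 28.000000, DF = 0.942596, PV = 26.392685
  t = 1.5000: CF_t = 28.000000, DF = 0.915142, PV = 25.623966
  t = 2.0000: CF_t = 28.000000, DF = 0.888487, PV = 24.877637
  t = 2.5000: CF_t = 28.000000, DF = 0.862609, PV = 24.153046
  t = 3.0000: CF_t = 1028.000000, DF = 0.837484, PV = 860.933816
Price P = sum_t PV_t = 989.165617
Convexity numerator sum_t t*(t + 1/m) * CF_t / (1+y/m)^(m*t + 2):
  t = 0.5000: term = 12.811983
  t = 1.0000: term = 37.316456
  t = 1.5000: term = 72.459138
  t = 2.0000: term = 117.247796
  t = 2.5000: term = 170.749217
  t = 3.0000: term = 8520.883275
Convexity = (1/P) * sum = 8931.467866 / 989.165617 = 9.029295

Answer: Convexity = 9.0293


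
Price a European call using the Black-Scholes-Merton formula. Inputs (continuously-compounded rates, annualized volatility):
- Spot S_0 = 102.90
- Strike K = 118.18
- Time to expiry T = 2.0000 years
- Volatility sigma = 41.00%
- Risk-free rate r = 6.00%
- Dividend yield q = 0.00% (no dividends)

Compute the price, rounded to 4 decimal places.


Answer: Price = 22.7454

Derivation:
d1 = (ln(S/K) + (r - q + 0.5*sigma^2) * T) / (sigma * sqrt(T)) = 0.25809183
d2 = d1 - sigma * sqrt(T) = -0.32173573
exp(-rT) = 0.88692044; exp(-qT) = 1.00000000
C = S_0 * exp(-qT) * N(d1) - K * exp(-rT) * N(d2)
N(d1) = 0.60183198; N(d2) = 0.37382645
C = 102.9000 * 1.00000000 * 0.60183198 - 118.1800 * 0.88692044 * 0.37382645 = 22.7454


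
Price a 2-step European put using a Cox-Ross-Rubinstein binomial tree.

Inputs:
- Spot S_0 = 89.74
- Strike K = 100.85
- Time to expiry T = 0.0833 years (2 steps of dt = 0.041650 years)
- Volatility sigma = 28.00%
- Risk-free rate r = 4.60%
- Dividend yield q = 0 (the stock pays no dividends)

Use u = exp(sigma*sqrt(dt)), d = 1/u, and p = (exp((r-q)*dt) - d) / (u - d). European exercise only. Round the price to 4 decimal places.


dt = T/N = 0.041650
u = exp(sigma*sqrt(dt)) = 1.058808; d = 1/u = 0.944459
p = (exp((r-q)*dt) - d) / (u - d) = 0.502489
Discount per step: exp(-r*dt) = 0.998086
Stock lattice S(k, i) with i counting down-moves:
  k=0: S(0,0) = 89.7400
  k=1: S(1,0) = 95.0174; S(1,1) = 84.7557
  k=2: S(2,0) = 100.6051; S(2,1) = 89.7400; S(2,2) = 80.0483
Terminal payoffs V(N, i) = max(K - S_T, 0):
  V(2,0) = 0.244869; V(2,1) = 11.110000; V(2,2) = 20.801721
Backward induction: V(k, i) = exp(-r*dt) * [p * V(k+1, i) + (1-p) * V(k+1, i+1)].
  V(1,0) = exp(-r*dt) * [p*0.244869 + (1-p)*11.110000] = 5.639576
  V(1,1) = exp(-r*dt) * [p*11.110000 + (1-p)*20.801721] = 15.901243
  V(0,0) = exp(-r*dt) * [p*5.639576 + (1-p)*15.901243] = 10.724302

Answer: Price = V(0,0) = 10.7243


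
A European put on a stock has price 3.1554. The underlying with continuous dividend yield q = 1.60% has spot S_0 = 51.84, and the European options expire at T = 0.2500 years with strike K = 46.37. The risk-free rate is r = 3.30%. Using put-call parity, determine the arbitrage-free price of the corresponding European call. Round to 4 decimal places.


Answer: Call price = 8.7994

Derivation:
Put-call parity: C - P = S_0 * exp(-qT) - K * exp(-rT).
S_0 * exp(-qT) = 51.8400 * 0.99600799 = 51.63305417
K * exp(-rT) = 46.3700 * 0.99178394 = 45.98902120
C = P + S*exp(-qT) - K*exp(-rT)
C = 3.1554 + 51.63305417 - 45.98902120 = 8.7994


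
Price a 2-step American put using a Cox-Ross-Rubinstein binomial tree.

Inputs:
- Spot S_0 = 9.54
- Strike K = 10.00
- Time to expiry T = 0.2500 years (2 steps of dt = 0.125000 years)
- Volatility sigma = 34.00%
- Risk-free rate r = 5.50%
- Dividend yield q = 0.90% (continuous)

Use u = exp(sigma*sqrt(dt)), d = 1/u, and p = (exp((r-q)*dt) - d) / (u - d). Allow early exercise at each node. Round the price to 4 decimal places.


Answer: Price = V(0,0) = 0.8877

Derivation:
dt = T/N = 0.125000
u = exp(sigma*sqrt(dt)) = 1.127732; d = 1/u = 0.886736
p = (exp((r-q)*dt) - d) / (u - d) = 0.493912
Discount per step: exp(-r*dt) = 0.993149
Stock lattice S(k, i) with i counting down-moves:
  k=0: S(0,0) = 9.5400
  k=1: S(1,0) = 10.7586; S(1,1) = 8.4595
  k=2: S(2,0) = 12.1328; S(2,1) = 9.5400; S(2,2) = 7.5013
Terminal payoffs V(N, i) = max(K - S_T, 0):
  V(2,0) = 0.000000; V(2,1) = 0.460000; V(2,2) = 2.498694
Backward induction: V(k, i) = exp(-r*dt) * [p * V(k+1, i) + (1-p) * V(k+1, i+1)]; then take max(V_cont, immediate exercise) for American.
  V(1,0) = exp(-r*dt) * [p*0.000000 + (1-p)*0.460000] = 0.231205; exercise = 0.000000; V(1,0) = max -> 0.231205
  V(1,1) = exp(-r*dt) * [p*0.460000 + (1-p)*2.498694] = 1.481537; exercise = 1.540540; V(1,1) = max -> 1.540540
  V(0,0) = exp(-r*dt) * [p*0.231205 + (1-p)*1.540540] = 0.887720; exercise = 0.460000; V(0,0) = max -> 0.887720


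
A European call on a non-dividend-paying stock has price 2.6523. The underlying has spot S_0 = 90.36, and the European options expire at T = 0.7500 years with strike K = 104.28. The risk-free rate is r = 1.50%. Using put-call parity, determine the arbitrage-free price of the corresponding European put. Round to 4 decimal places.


Put-call parity: C - P = S_0 * exp(-qT) - K * exp(-rT).
S_0 * exp(-qT) = 90.3600 * 1.00000000 = 90.36000000
K * exp(-rT) = 104.2800 * 0.98881304 = 103.11342429
P = C - S*exp(-qT) + K*exp(-rT)
P = 2.6523 - 90.36000000 + 103.11342429 = 15.4057

Answer: Put price = 15.4057


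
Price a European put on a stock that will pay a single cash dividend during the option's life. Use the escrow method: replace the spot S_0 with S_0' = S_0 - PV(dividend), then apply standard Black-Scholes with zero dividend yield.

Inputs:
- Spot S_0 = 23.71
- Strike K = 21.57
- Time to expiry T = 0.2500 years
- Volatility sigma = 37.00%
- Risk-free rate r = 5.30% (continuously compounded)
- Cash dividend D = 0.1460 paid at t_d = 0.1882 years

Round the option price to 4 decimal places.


PV(D) = D * exp(-r * t_d) = 0.1460 * 0.99007498 = 0.14455095
S_0' = S_0 - PV(D) = 23.7100 - 0.14455095 = 23.56544905
d1 = (ln(S_0'/K) + (r + sigma^2/2)*T) / (sigma*sqrt(T)) = 0.64238192
d2 = d1 - sigma*sqrt(T) = 0.45738192
exp(-rT) = 0.98683739
N(-d1) = 0.26031262; N(-d2) = 0.32369828
P = K * exp(-rT) * N(-d2) - S_0' * N(-d1) = 21.5700 * 0.98683739 * 0.32369828 - 23.56544905 * 0.26031262 = 0.7559

Answer: Price = 0.7559


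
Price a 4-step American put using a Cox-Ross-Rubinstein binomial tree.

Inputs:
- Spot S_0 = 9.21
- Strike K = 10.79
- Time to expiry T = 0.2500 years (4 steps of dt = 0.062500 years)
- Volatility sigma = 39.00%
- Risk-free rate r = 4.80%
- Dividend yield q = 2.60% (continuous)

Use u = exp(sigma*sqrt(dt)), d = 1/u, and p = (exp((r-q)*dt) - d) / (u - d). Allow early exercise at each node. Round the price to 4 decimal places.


Answer: Price = V(0,0) = 1.7699

Derivation:
dt = T/N = 0.062500
u = exp(sigma*sqrt(dt)) = 1.102411; d = 1/u = 0.907102
p = (exp((r-q)*dt) - d) / (u - d) = 0.482689
Discount per step: exp(-r*dt) = 0.997004
Stock lattice S(k, i) with i counting down-moves:
  k=0: S(0,0) = 9.2100
  k=1: S(1,0) = 10.1532; S(1,1) = 8.3544
  k=2: S(2,0) = 11.1930; S(2,1) = 9.2100; S(2,2) = 7.5783
  k=3: S(3,0) = 12.3393; S(3,1) = 10.1532; S(3,2) = 8.3544; S(3,3) = 6.8743
  k=4: S(4,0) = 13.6030; S(4,1) = 11.1930; S(4,2) = 9.2100; S(4,3) = 7.5783; S(4,4) = 6.2357
Terminal payoffs V(N, i) = max(K - S_T, 0):
  V(4,0) = 0.000000; V(4,1) = 0.000000; V(4,2) = 1.580000; V(4,3) = 3.211693; V(4,4) = 4.554306
Backward induction: V(k, i) = exp(-r*dt) * [p * V(k+1, i) + (1-p) * V(k+1, i+1)]; then take max(V_cont, immediate exercise) for American.
  V(3,0) = exp(-r*dt) * [p*0.000000 + (1-p)*0.000000] = 0.000000; exercise = 0.000000; V(3,0) = max -> 0.000000
  V(3,1) = exp(-r*dt) * [p*0.000000 + (1-p)*1.580000] = 0.814903; exercise = 0.636791; V(3,1) = max -> 0.814903
  V(3,2) = exp(-r*dt) * [p*1.580000 + (1-p)*3.211693] = 2.416831; exercise = 2.435587; V(3,2) = max -> 2.435587
  V(3,3) = exp(-r*dt) * [p*3.211693 + (1-p)*4.554306] = 3.894540; exercise = 3.915700; V(3,3) = max -> 3.915700
  V(2,0) = exp(-r*dt) * [p*0.000000 + (1-p)*0.814903] = 0.420295; exercise = 0.000000; V(2,0) = max -> 0.420295
  V(2,1) = exp(-r*dt) * [p*0.814903 + (1-p)*2.435587] = 1.648348; exercise = 1.580000; V(2,1) = max -> 1.648348
  V(2,2) = exp(-r*dt) * [p*2.435587 + (1-p)*3.915700] = 3.191676; exercise = 3.211693; V(2,2) = max -> 3.211693
  V(1,0) = exp(-r*dt) * [p*0.420295 + (1-p)*1.648348] = 1.052418; exercise = 0.636791; V(1,0) = max -> 1.052418
  V(1,1) = exp(-r*dt) * [p*1.648348 + (1-p)*3.211693] = 2.449723; exercise = 2.435587; V(1,1) = max -> 2.449723
  V(0,0) = exp(-r*dt) * [p*1.052418 + (1-p)*2.449723] = 1.769941; exercise = 1.580000; V(0,0) = max -> 1.769941


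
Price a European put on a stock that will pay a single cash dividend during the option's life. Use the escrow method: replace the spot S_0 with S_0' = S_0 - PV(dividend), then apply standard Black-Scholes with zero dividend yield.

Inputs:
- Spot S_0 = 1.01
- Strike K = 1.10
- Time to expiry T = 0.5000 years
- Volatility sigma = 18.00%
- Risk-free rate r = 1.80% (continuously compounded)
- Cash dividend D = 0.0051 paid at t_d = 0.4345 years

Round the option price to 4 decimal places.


Answer: Price = 0.1062

Derivation:
PV(D) = D * exp(-r * t_d) = 0.0051 * 0.99220950 = 0.00506027
S_0' = S_0 - PV(D) = 1.0100 - 0.00506027 = 1.00493973
d1 = (ln(S_0'/K) + (r + sigma^2/2)*T) / (sigma*sqrt(T)) = -0.57576255
d2 = d1 - sigma*sqrt(T) = -0.70304177
exp(-rT) = 0.99104038
N(-d1) = 0.71761216; N(-d2) = 0.75898514
P = K * exp(-rT) * N(-d2) - S_0' * N(-d1) = 1.1000 * 0.99104038 * 0.75898514 - 1.00493973 * 0.71761216 = 0.1062


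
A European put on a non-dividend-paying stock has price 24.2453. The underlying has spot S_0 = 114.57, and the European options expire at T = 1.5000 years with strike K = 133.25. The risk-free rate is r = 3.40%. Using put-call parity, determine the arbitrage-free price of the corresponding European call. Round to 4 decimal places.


Answer: Call price = 12.1907

Derivation:
Put-call parity: C - P = S_0 * exp(-qT) - K * exp(-rT).
S_0 * exp(-qT) = 114.5700 * 1.00000000 = 114.57000000
K * exp(-rT) = 133.2500 * 0.95027867 = 126.62463285
C = P + S*exp(-qT) - K*exp(-rT)
C = 24.2453 + 114.57000000 - 126.62463285 = 12.1907


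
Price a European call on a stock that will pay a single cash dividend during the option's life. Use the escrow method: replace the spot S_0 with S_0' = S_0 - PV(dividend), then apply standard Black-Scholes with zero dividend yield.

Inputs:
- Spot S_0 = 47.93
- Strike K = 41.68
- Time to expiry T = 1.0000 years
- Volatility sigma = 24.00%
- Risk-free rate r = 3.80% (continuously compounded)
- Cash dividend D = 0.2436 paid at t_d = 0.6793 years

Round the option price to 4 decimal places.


Answer: Price = 9.0112

Derivation:
PV(D) = D * exp(-r * t_d) = 0.2436 * 0.97451692 = 0.23739232
S_0' = S_0 - PV(D) = 47.9300 - 0.23739232 = 47.69260768
d1 = (ln(S_0'/K) + (r + sigma^2/2)*T) / (sigma*sqrt(T)) = 0.83981255
d2 = d1 - sigma*sqrt(T) = 0.59981255
exp(-rT) = 0.96271294
N(d1) = 0.79949325; N(d2) = 0.72568442
C = S_0' * N(d1) - K * exp(-rT) * N(d2) = 47.69260768 * 0.79949325 - 41.6800 * 0.96271294 * 0.72568442 = 9.0112


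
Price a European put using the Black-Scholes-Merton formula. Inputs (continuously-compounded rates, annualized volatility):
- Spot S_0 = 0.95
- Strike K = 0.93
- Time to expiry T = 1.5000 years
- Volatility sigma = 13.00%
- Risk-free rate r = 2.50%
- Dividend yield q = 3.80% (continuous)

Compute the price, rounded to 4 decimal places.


d1 = (ln(S/K) + (r - q + 0.5*sigma^2) * T) / (sigma * sqrt(T)) = 0.09077180
d2 = d1 - sigma * sqrt(T) = -0.06844503
exp(-rT) = 0.96319442; exp(-qT) = 0.94459407
P = K * exp(-rT) * N(-d2) - S_0 * exp(-qT) * N(-d1)
N(-d1) = 0.46383696; N(-d2) = 0.52728431
P = 0.9300 * 0.96319442 * 0.52728431 - 0.9500 * 0.94459407 * 0.46383696 = 0.0561

Answer: Price = 0.0561


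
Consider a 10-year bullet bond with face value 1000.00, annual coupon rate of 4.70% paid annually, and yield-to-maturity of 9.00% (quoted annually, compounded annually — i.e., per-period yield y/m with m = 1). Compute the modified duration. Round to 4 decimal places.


Coupon per period c = face * coupon_rate / m = 47.000000
Periods per year m = 1; per-period yield y/m = 0.090000
Number of cashflows N = 10
Cashflows (t years, CF_t, discount factor 1/(1+y/m)^(m*t), PV):
  t = 1.0000: CF_t = 47.000000, DF = 0.917431, PV = 43.119266
  t = 2.0000: CF_t = 47.000000, DF = 0.841680, PV = 39.558960
  t = 3.0000: CF_t = 47.000000, DF = 0.772183, PV = 36.292624
  t = 4.0000: CF_t = 47.000000, DF = 0.708425, PV = 33.295985
  t = 5.0000: CF_t = 47.000000, DF = 0.649931, PV = 30.546775
  t = 6.0000: CF_t = 47.000000, DF = 0.596267, PV = 28.024564
  t = 7.0000: CF_t = 47.000000, DF = 0.547034, PV = 25.710610
  t = 8.0000: CF_t = 47.000000, DF = 0.501866, PV = 23.587715
  t = 9.0000: CF_t = 47.000000, DF = 0.460428, PV = 21.640106
  t = 10.0000: CF_t = 1047.000000, DF = 0.422411, PV = 442.264115
Price P = sum_t PV_t = 724.040719
First compute Macaulay numerator sum_t t * PV_t:
  t * PV_t at t = 1.0000: 43.119266
  t * PV_t at t = 2.0000: 79.117919
  t * PV_t at t = 3.0000: 108.877871
  t * PV_t at t = 4.0000: 133.183940
  t * PV_t at t = 5.0000: 152.733876
  t * PV_t at t = 6.0000: 168.147386
  t * PV_t at t = 7.0000: 179.974267
  t * PV_t at t = 8.0000: 188.701721
  t * PV_t at t = 9.0000: 194.760951
  t * PV_t at t = 10.0000: 4422.641148
Macaulay duration D = 5671.258344 / 724.040719 = 7.832789
Modified duration = D / (1 + y/m) = 7.832789 / (1 + 0.090000) = 7.186045

Answer: Modified duration = 7.1860


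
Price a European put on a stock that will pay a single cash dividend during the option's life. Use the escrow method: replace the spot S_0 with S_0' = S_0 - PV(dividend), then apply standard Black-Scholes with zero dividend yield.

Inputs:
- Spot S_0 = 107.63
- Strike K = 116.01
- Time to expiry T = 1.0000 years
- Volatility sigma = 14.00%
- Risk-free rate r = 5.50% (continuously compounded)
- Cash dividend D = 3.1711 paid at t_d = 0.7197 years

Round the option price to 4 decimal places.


Answer: Price = 8.9496

Derivation:
PV(D) = D * exp(-r * t_d) = 3.1711 * 0.96118969 = 3.04802863
S_0' = S_0 - PV(D) = 107.6300 - 3.04802863 = 104.58197137
d1 = (ln(S_0'/K) + (r + sigma^2/2)*T) / (sigma*sqrt(T)) = -0.27789440
d2 = d1 - sigma*sqrt(T) = -0.41789440
exp(-rT) = 0.94648515
N(-d1) = 0.60945329; N(-d2) = 0.66198783
P = K * exp(-rT) * N(-d2) - S_0' * N(-d1) = 116.0100 * 0.94648515 * 0.66198783 - 104.58197137 * 0.60945329 = 8.9496


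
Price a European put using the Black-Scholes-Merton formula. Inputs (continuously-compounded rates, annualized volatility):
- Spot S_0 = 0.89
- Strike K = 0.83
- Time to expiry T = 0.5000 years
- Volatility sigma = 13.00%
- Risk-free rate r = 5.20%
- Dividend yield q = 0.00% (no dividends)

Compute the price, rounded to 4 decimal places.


Answer: Price = 0.0060

Derivation:
d1 = (ln(S/K) + (r - q + 0.5*sigma^2) * T) / (sigma * sqrt(T)) = 1.08808245
d2 = d1 - sigma * sqrt(T) = 0.99615856
exp(-rT) = 0.97433509; exp(-qT) = 1.00000000
P = K * exp(-rT) * N(-d2) - S_0 * exp(-qT) * N(-d1)
N(-d1) = 0.13827936; N(-d2) = 0.15958655
P = 0.8300 * 0.97433509 * 0.15958655 - 0.8900 * 1.00000000 * 0.13827936 = 0.0060


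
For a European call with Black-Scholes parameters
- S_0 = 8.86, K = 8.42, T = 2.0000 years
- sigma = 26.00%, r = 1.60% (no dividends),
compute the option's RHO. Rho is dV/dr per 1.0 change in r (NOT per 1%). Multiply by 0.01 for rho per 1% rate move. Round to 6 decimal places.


Answer: Rho = 8.426144

Derivation:
d1 = 0.4094064943; d2 = 0.0417109681
phi(d1) = 0.3668708604; exp(-qT) = 1.0000000000; exp(-rT) = 0.9685065821
N(d2) = 0.5166354449
Rho = K*T*exp(-rT)*N(d2) = 8.4200 * 2.0000 * 0.9685065821 * 0.5166354449 = 8.426144


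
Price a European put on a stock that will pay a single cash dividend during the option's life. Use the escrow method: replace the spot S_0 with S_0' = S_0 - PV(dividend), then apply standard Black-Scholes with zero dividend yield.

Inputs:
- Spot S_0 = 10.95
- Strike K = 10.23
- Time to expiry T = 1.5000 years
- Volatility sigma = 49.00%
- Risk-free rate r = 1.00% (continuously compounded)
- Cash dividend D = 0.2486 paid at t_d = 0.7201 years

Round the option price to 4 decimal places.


Answer: Price = 2.1500

Derivation:
PV(D) = D * exp(-r * t_d) = 0.2486 * 0.99282487 = 0.24681626
S_0' = S_0 - PV(D) = 10.9500 - 0.24681626 = 10.70318374
d1 = (ln(S_0'/K) + (r + sigma^2/2)*T) / (sigma*sqrt(T)) = 0.40040270
d2 = d1 - sigma*sqrt(T) = -0.19972229
exp(-rT) = 0.98511194
N(-d1) = 0.34442997; N(-d2) = 0.57915111
P = K * exp(-rT) * N(-d2) - S_0' * N(-d1) = 10.2300 * 0.98511194 * 0.57915111 - 10.70318374 * 0.34442997 = 2.1500


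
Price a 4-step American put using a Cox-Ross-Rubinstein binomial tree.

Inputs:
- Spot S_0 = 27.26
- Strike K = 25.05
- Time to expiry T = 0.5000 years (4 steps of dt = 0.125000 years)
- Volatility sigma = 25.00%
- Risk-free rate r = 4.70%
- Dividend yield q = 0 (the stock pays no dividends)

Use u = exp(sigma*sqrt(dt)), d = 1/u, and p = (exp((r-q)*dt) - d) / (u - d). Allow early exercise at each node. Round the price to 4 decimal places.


dt = T/N = 0.125000
u = exp(sigma*sqrt(dt)) = 1.092412; d = 1/u = 0.915405
p = (exp((r-q)*dt) - d) / (u - d) = 0.511206
Discount per step: exp(-r*dt) = 0.994142
Stock lattice S(k, i) with i counting down-moves:
  k=0: S(0,0) = 27.2600
  k=1: S(1,0) = 29.7792; S(1,1) = 24.9539
  k=2: S(2,0) = 32.5311; S(2,1) = 27.2600; S(2,2) = 22.8430
  k=3: S(3,0) = 35.5374; S(3,1) = 29.7792; S(3,2) = 24.9539; S(3,3) = 20.9106
  k=4: S(4,0) = 38.8215; S(4,1) = 32.5311; S(4,2) = 27.2600; S(4,3) = 22.8430; S(4,4) = 19.1417
Terminal payoffs V(N, i) = max(K - S_T, 0):
  V(4,0) = 0.000000; V(4,1) = 0.000000; V(4,2) = 0.000000; V(4,3) = 2.207023; V(4,4) = 5.908341
Backward induction: V(k, i) = exp(-r*dt) * [p * V(k+1, i) + (1-p) * V(k+1, i+1)]; then take max(V_cont, immediate exercise) for American.
  V(3,0) = exp(-r*dt) * [p*0.000000 + (1-p)*0.000000] = 0.000000; exercise = 0.000000; V(3,0) = max -> 0.000000
  V(3,1) = exp(-r*dt) * [p*0.000000 + (1-p)*0.000000] = 0.000000; exercise = 0.000000; V(3,1) = max -> 0.000000
  V(3,2) = exp(-r*dt) * [p*0.000000 + (1-p)*2.207023] = 1.072461; exercise = 0.096051; V(3,2) = max -> 1.072461
  V(3,3) = exp(-r*dt) * [p*2.207023 + (1-p)*5.908341] = 3.992680; exercise = 4.139417; V(3,3) = max -> 4.139417
  V(2,0) = exp(-r*dt) * [p*0.000000 + (1-p)*0.000000] = 0.000000; exercise = 0.000000; V(2,0) = max -> 0.000000
  V(2,1) = exp(-r*dt) * [p*0.000000 + (1-p)*1.072461] = 0.521142; exercise = 0.000000; V(2,1) = max -> 0.521142
  V(2,2) = exp(-r*dt) * [p*1.072461 + (1-p)*4.139417] = 2.556508; exercise = 2.207023; V(2,2) = max -> 2.556508
  V(1,0) = exp(-r*dt) * [p*0.000000 + (1-p)*0.521142] = 0.253239; exercise = 0.000000; V(1,0) = max -> 0.253239
  V(1,1) = exp(-r*dt) * [p*0.521142 + (1-p)*2.556508] = 1.507136; exercise = 0.096051; V(1,1) = max -> 1.507136
  V(0,0) = exp(-r*dt) * [p*0.253239 + (1-p)*1.507136] = 0.861063; exercise = 0.000000; V(0,0) = max -> 0.861063

Answer: Price = V(0,0) = 0.8611
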